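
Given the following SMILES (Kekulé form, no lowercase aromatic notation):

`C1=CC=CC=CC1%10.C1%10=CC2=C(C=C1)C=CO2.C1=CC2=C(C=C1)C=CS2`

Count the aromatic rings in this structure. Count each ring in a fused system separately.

The SMILES encodes a seven-membered carbon ring with three C=C double bonds and one sp³ carbon; a six-membered carbon ring with three alternating C=C double bonds, fused to a five-membered ring containing one oxygen and two C=C double bonds; a six-membered carbon ring with three alternating C=C double bonds, fused to a five-membered ring containing one sulfur and two C=C double bonds.
The 7-membered ring has one sp³ carbon, so it is not fully conjugated — not aromatic (cycloheptatriene).
The fused 6/5-membered bicyclic (with one oxygen) is a single π system with 9 sp² atoms and 10 π electrons from ring double bonds plus a heteroatom lone pair. 10 = 4(2)+2, so the system is aromatic and both rings count as aromatic (benzofuran).
The fused 6/5-membered bicyclic (with one sulfur) is a single π system with 9 sp² atoms and 10 π electrons from ring double bonds plus a heteroatom lone pair. 10 = 4(2)+2, so the system is aromatic and both rings count as aromatic (benzothiophene).
4 of the 5 rings are aromatic. Total: 4.

4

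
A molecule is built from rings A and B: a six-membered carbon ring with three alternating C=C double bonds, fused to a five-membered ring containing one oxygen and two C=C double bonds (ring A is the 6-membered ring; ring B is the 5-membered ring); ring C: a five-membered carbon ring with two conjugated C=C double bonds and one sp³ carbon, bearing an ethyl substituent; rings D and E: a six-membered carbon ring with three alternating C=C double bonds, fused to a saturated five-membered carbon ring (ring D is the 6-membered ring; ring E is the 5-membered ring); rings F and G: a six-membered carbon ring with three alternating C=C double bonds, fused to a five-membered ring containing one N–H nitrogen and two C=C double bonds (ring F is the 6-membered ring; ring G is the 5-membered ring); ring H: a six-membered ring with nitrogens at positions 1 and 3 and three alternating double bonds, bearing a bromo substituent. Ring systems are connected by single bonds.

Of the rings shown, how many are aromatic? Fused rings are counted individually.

Rings A and B form a fused bicyclic system (with one oxygen) with 9 sp² atoms and 10 π electrons from ring double bonds plus a heteroatom lone pair. 10 = 4(2)+2, so the system is aromatic and both rings count as aromatic (benzofuran).
Ring C has one sp³ carbon, so it is not fully conjugated — not aromatic (cyclopentadiene).
Ring D is fully conjugated (every ring atom contributes a p orbital); 3 ring double bonds give 6 π electrons. 6 = 4(1)+2, so ring D is aromatic (benzene ring).
Ring E has three sp³ carbons, so it is not fully conjugated — not aromatic (cyclopentane ring).
Rings F and G form a fused bicyclic system (with one N–H) with 9 sp² atoms and 10 π electrons from ring double bonds plus a heteroatom lone pair. 10 = 4(2)+2, so the system is aromatic and both rings count as aromatic (indole).
Ring H has a continuous p-orbital overlap around the ring; 3 ring double bonds give 6 π electrons. 6 = 4(1)+2, so ring H is aromatic (pyrimidine).
Aromatic: A, B, D, F, G, H. Total: 6.

6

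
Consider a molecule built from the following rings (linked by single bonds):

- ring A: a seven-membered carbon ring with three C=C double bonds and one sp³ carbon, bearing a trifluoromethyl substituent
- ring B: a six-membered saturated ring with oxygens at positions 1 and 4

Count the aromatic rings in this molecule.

Ring A has one sp³ carbon, so it is not fully conjugated — not aromatic (cycloheptatriene).
Ring B has only sp³ atoms, so it is not fully conjugated — not aromatic (1,4-dioxane).
No ring is aromatic. Total: 0.

0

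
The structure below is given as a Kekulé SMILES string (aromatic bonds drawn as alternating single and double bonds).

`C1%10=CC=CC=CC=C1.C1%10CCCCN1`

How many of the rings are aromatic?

The SMILES encodes an eight-membered carbon ring with four alternating C=C double bonds; a six-membered saturated ring of five carbons and one N–H nitrogen.
The 8-membered ring has only sp² ring atoms; a planar conformation would have a fully conjugated π system of 8 electrons. But 8 = 4(2), which is 4n not 4n+2, so it is not aromatic (cyclooctatetraene) — cyclooctatetraene distorts into a non-planar tub to avoid antiaromaticity.
The 6-membered ring with one N–H has only sp³ atoms, so it is not fully conjugated — not aromatic (piperidine).
None of the rings are aromatic. Total: 0.

0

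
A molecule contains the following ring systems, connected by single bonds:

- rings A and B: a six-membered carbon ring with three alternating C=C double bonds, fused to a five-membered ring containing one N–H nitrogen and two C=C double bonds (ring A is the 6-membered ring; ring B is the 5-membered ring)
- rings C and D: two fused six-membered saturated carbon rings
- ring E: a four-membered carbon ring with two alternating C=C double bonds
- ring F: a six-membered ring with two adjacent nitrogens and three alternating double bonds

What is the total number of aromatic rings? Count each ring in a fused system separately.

3

Rings A and B form a fused bicyclic system (with one N–H) with 9 sp² atoms and 10 π electrons from ring double bonds plus a heteroatom lone pair. 10 = 4(2)+2, so the system is aromatic and both rings count as aromatic (indole).
Ring C has only sp³ atoms, so it is not fully conjugated — not aromatic (cyclohexane ring).
Ring D has only sp³ atoms, so it is not fully conjugated — not aromatic (cyclohexane ring).
Ring E has only sp² ring atoms; a planar conformation would have a fully conjugated π system of 4 electrons. But 4 = 4(1), which is 4n not 4n+2, so ring E is not aromatic (cyclobutadiene) — cyclobutadiene is antiaromatic and distorts to a rectangle.
Ring F is fully conjugated (every ring atom contributes a p orbital); 3 ring double bonds give 6 π electrons. That satisfies 4n+2 with n=1, so ring F is aromatic (pyridazine).
Aromatic: A, B, F. Total: 3.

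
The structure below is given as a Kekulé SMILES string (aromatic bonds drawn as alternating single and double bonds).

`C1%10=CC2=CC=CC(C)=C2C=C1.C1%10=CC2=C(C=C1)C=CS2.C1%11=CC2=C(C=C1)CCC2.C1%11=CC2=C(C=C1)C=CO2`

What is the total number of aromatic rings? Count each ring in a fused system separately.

7

The SMILES encodes two fused six-membered carbon rings, each with three alternating C=C double bonds; a six-membered carbon ring with three alternating C=C double bonds, fused to a five-membered ring containing one sulfur and two C=C double bonds; a six-membered carbon ring with three alternating C=C double bonds, fused to a saturated five-membered carbon ring; a six-membered carbon ring with three alternating C=C double bonds, fused to a five-membered ring containing one oxygen and two C=C double bonds.
The fused 6/6-membered bicyclic is a single π system with 10 sp² atoms and 10 π electrons from ring double bonds. 10 = 4(2)+2, so the system is aromatic and both rings count as aromatic (naphthalene).
The fused 6/5-membered bicyclic (with one sulfur) is a single π system with 9 sp² atoms and 10 π electrons from ring double bonds plus a heteroatom lone pair. 10 = 4(2)+2, so the system is aromatic and both rings count as aromatic (benzothiophene).
The 6-membered ring is planar and fully conjugated; 3 ring double bonds give 6 π electrons. That satisfies 4n+2 with n=1, so it is aromatic (benzene ring).
The 5-membered ring has three sp³ carbons, so it is not fully conjugated — not aromatic (cyclopentane ring).
The fused 6/5-membered bicyclic (with one oxygen) is a single π system with 9 sp² atoms and 10 π electrons from ring double bonds plus a heteroatom lone pair. 10 = 4(2)+2, so the system is aromatic and both rings count as aromatic (benzofuran).
7 of the 8 rings are aromatic. Total: 7.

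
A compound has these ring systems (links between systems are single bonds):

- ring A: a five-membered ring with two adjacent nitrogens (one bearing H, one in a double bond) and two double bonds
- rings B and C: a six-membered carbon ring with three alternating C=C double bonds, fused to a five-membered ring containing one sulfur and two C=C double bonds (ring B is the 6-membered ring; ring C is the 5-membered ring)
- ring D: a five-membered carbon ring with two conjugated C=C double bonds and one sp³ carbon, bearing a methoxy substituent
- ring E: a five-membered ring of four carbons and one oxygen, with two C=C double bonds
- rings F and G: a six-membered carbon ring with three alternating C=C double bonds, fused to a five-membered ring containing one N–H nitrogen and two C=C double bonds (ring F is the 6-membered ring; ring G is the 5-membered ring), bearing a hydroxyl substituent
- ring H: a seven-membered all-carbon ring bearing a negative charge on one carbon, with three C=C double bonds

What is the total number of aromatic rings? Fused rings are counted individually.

6

Ring A has a continuous p-orbital overlap around the ring; 2 ring double bonds (4 π electrons) plus a heteroatom lone pair (2) give 6 π electrons. Since 6 = 4n+2 (n=1), ring A is aromatic (pyrazole).
Rings B and C form a fused bicyclic system (with one sulfur) with 9 sp² atoms and 10 π electrons from ring double bonds plus a heteroatom lone pair. 10 = 4(2)+2, so the system is aromatic and both rings count as aromatic (benzothiophene).
Ring D has one sp³ carbon, so it is not fully conjugated — not aromatic (cyclopentadiene).
Ring E is planar and fully conjugated; 2 ring double bonds (4 π electrons) plus a heteroatom lone pair (2) give 6 π electrons. That satisfies 4n+2 with n=1, so ring E is aromatic (furan).
Rings F and G form a fused bicyclic system (with one N–H) with 9 sp² atoms and 10 π electrons from ring double bonds plus a heteroatom lone pair. 10 = 4(2)+2, so the system is aromatic and both rings count as aromatic (indole).
Ring H has only sp² ring atoms; a planar conformation would have a fully conjugated π system of 8 electrons. But 8 = 4(2), which is 4n not 4n+2, so ring H is not aromatic (cycloheptatrienyl anion).
Aromatic: A, B, C, E, F, G. Total: 6.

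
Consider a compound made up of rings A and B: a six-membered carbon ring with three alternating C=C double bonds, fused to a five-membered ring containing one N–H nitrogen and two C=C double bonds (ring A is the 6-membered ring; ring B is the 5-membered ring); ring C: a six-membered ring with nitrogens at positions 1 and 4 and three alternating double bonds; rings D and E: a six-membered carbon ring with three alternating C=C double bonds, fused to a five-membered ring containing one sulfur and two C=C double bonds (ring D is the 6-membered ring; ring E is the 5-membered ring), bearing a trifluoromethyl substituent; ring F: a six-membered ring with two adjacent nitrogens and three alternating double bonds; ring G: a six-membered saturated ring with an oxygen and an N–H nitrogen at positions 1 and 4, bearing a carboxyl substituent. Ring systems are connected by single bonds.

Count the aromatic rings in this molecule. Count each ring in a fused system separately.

6

Rings A and B form a fused bicyclic system (with one N–H) with 9 sp² atoms and 10 π electrons from ring double bonds plus a heteroatom lone pair. 10 = 4(2)+2, so the system is aromatic and both rings count as aromatic (indole).
Ring C is planar and fully conjugated; 3 ring double bonds give 6 π electrons. That satisfies 4n+2 with n=1, so ring C is aromatic (pyrazine).
Rings D and E form a fused bicyclic system (with one sulfur) with 9 sp² atoms and 10 π electrons from ring double bonds plus a heteroatom lone pair. 10 = 4(2)+2, so the system is aromatic and both rings count as aromatic (benzothiophene).
Ring F is planar and fully conjugated; 3 ring double bonds give 6 π electrons. That satisfies 4n+2 with n=1, so ring F is aromatic (pyridazine).
Ring G has only sp³ atoms, so it is not fully conjugated — not aromatic (morpholine).
Aromatic: A, B, C, D, E, F. Total: 6.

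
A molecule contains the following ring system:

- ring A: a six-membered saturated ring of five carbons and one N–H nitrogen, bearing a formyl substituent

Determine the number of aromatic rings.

Ring A has only sp³ atoms, so it is not fully conjugated — not aromatic (piperidine).

0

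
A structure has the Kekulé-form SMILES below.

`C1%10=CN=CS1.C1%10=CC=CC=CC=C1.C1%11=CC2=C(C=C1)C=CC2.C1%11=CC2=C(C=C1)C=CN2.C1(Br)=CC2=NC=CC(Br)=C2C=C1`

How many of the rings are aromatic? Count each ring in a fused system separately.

6

The SMILES encodes a five-membered ring with a sulfur at position 1 and a nitrogen at position 3 (in a C=N bond), with two double bonds; an eight-membered carbon ring with four alternating C=C double bonds; a six-membered carbon ring with three alternating C=C double bonds, fused to a five-membered carbon ring containing one C=C double bond and one sp³ carbon; a six-membered carbon ring with three alternating C=C double bonds, fused to a five-membered ring containing one N–H nitrogen and two C=C double bonds; two fused six-membered rings, each with three alternating double bonds; one ring is all carbon and the other has one ring nitrogen.
The 5-membered ring with one sulfur and one =N– is fully conjugated (every ring atom contributes a p orbital); 2 ring double bonds (4 π electrons) plus a heteroatom lone pair (2) give 6 π electrons. 6 = 4(1)+2, so it is aromatic (thiazole).
The 8-membered ring has only sp² ring atoms; a planar conformation would have a fully conjugated π system of 8 electrons. But 8 = 4(2), which is 4n not 4n+2, so it is not aromatic (cyclooctatetraene) — cyclooctatetraene distorts into a non-planar tub to avoid antiaromaticity.
The 6-membered ring is planar and fully conjugated; 3 ring double bonds give 6 π electrons. 6 = 4(1)+2, so it is aromatic (benzene ring).
The 5-membered ring has one sp³ carbon, so it is not fully conjugated — not aromatic (cyclopentene ring).
The fused 6/5-membered bicyclic (with one N–H) is a single π system with 9 sp² atoms and 10 π electrons from ring double bonds plus a heteroatom lone pair. 10 = 4(2)+2, so the system is aromatic and both rings count as aromatic (indole).
The fused 6/6-membered bicyclic (with one nitrogen) is a single π system with 10 sp² atoms and 10 π electrons from ring double bonds. 10 = 4(2)+2, so the system is aromatic and both rings count as aromatic (quinoline).
6 of the 8 rings are aromatic. Total: 6.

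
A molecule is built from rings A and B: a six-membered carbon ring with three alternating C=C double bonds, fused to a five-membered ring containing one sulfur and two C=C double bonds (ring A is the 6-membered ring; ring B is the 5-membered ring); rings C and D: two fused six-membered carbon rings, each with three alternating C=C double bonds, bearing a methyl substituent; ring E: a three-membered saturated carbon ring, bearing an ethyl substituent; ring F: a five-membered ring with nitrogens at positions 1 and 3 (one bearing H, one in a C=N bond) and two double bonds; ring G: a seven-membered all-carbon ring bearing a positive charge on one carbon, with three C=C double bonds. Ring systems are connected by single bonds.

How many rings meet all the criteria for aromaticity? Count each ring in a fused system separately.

6

Rings A and B form a fused bicyclic system (with one sulfur) with 9 sp² atoms and 10 π electrons from ring double bonds plus a heteroatom lone pair. 10 = 4(2)+2, so the system is aromatic and both rings count as aromatic (benzothiophene).
Rings C and D form a fused bicyclic system with 10 sp² atoms and 10 π electrons from ring double bonds. 10 = 4(2)+2, so the system is aromatic and both rings count as aromatic (naphthalene).
Ring E has only sp³ atoms, so it is not fully conjugated — not aromatic (cyclopropane).
Ring F is fully conjugated (every ring atom contributes a p orbital); 2 ring double bonds (4 π electrons) plus a heteroatom lone pair (2) give 6 π electrons. That satisfies 4n+2 with n=1, so ring F is aromatic (imidazole).
Ring G has a continuous p-orbital overlap around the ring; 3 ring double bonds (6 π electrons) plus the carbocation's empty p orbital (0, but keeps the ring conjugated) give 6 π electrons. That satisfies 4n+2 with n=1, so ring G is aromatic (tropylium cation).
Aromatic: A, B, C, D, F, G. Total: 6.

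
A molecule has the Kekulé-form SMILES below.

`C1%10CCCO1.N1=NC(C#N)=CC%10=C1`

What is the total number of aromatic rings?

The SMILES encodes a five-membered saturated ring of four carbons and one oxygen; a six-membered ring with two adjacent nitrogens and three alternating double bonds.
The 5-membered ring with one oxygen has only sp³ atoms, so it is not fully conjugated — not aromatic (tetrahydrofuran).
The 6-membered ring with two nitrogens (1,2) is fully conjugated (every ring atom contributes a p orbital); 3 ring double bonds give 6 π electrons. Since 6 = 4n+2 (n=1), it is aromatic (pyridazine).
1 of the 2 rings is aromatic. Total: 1.

1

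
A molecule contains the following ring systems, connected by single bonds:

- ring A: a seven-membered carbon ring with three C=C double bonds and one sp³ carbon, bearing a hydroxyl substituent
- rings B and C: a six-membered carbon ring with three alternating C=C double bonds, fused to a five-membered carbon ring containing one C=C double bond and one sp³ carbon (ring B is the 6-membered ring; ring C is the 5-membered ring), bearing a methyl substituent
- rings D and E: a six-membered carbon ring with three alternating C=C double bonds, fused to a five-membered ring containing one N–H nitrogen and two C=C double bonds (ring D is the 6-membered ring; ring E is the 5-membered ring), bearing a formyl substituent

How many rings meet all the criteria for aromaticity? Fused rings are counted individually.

3

Ring A has one sp³ carbon, so it is not fully conjugated — not aromatic (cycloheptatriene).
Ring B has a continuous p-orbital overlap around the ring; 3 ring double bonds give 6 π electrons. Since 6 = 4n+2 (n=1), ring B is aromatic (benzene ring).
Ring C has one sp³ carbon, so it is not fully conjugated — not aromatic (cyclopentene ring).
Rings D and E form a fused bicyclic system (with one N–H) with 9 sp² atoms and 10 π electrons from ring double bonds plus a heteroatom lone pair. 10 = 4(2)+2, so the system is aromatic and both rings count as aromatic (indole).
Aromatic: B, D, E. Total: 3.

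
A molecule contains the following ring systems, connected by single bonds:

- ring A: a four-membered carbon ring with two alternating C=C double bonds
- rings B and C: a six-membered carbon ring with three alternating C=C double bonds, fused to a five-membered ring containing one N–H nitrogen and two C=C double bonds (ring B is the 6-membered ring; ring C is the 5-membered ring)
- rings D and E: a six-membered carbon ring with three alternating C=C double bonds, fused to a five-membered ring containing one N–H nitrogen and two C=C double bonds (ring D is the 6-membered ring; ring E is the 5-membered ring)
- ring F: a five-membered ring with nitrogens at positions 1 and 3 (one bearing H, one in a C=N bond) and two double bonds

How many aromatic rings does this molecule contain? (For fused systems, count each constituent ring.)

5

Ring A has only sp² ring atoms; a planar conformation would have a fully conjugated π system of 4 electrons. But 4 = 4(1), which is 4n not 4n+2, so ring A is not aromatic (cyclobutadiene) — cyclobutadiene is antiaromatic and distorts to a rectangle.
Rings B and C form a fused bicyclic system (with one N–H) with 9 sp² atoms and 10 π electrons from ring double bonds plus a heteroatom lone pair. 10 = 4(2)+2, so the system is aromatic and both rings count as aromatic (indole).
Rings D and E form a fused bicyclic system (with one N–H) with 9 sp² atoms and 10 π electrons from ring double bonds plus a heteroatom lone pair. 10 = 4(2)+2, so the system is aromatic and both rings count as aromatic (indole).
Ring F is fully conjugated (every ring atom contributes a p orbital); 2 ring double bonds (4 π electrons) plus a heteroatom lone pair (2) give 6 π electrons. 6 = 4(1)+2, so ring F is aromatic (imidazole).
Aromatic: B, C, D, E, F. Total: 5.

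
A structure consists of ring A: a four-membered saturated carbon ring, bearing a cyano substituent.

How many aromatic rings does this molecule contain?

0

Ring A has only sp³ atoms, so it is not fully conjugated — not aromatic (cyclobutane).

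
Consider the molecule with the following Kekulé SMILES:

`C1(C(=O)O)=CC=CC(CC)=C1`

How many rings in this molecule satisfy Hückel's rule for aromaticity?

The SMILES encodes a six-membered carbon ring with three alternating C=C double bonds.
The 6-membered ring is fully conjugated (every ring atom contributes a p orbital); 3 ring double bonds give 6 π electrons. 6 = 4(1)+2, so it is aromatic (benzene).

1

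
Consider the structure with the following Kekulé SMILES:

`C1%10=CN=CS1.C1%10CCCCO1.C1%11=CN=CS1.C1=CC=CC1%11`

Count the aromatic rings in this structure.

The SMILES encodes a five-membered ring with a sulfur at position 1 and a nitrogen at position 3 (in a C=N bond), with two double bonds; a six-membered saturated ring of five carbons and one oxygen; a five-membered ring with a sulfur at position 1 and a nitrogen at position 3 (in a C=N bond), with two double bonds; a five-membered carbon ring with two conjugated C=C double bonds and one sp³ carbon.
The 5-membered ring with one sulfur and one =N– has a continuous p-orbital overlap around the ring; 2 ring double bonds (4 π electrons) plus a heteroatom lone pair (2) give 6 π electrons. Since 6 = 4n+2 (n=1), it is aromatic (thiazole).
The 6-membered ring with one oxygen has only sp³ atoms, so it is not fully conjugated — not aromatic (tetrahydropyran).
The second 5-membered ring with one sulfur and one =N– is fully conjugated (every ring atom contributes a p orbital); 2 ring double bonds (4 π electrons) plus a heteroatom lone pair (2) give 6 π electrons. 6 = 4(1)+2, so it is aromatic (thiazole).
The 5-membered ring has one sp³ carbon, so it is not fully conjugated — not aromatic (cyclopentadiene).
2 of the 4 rings are aromatic. Total: 2.

2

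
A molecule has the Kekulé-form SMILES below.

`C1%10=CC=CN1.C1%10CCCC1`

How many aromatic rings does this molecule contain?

1

The SMILES encodes a five-membered ring of four carbons and one nitrogen bearing a hydrogen, with two C=C double bonds; a five-membered saturated carbon ring.
The 5-membered ring with one N–H is fully conjugated (every ring atom contributes a p orbital); 2 ring double bonds (4 π electrons) plus a heteroatom lone pair (2) give 6 π electrons. That satisfies 4n+2 with n=1, so it is aromatic (pyrrole).
The 5-membered ring has only sp³ atoms, so it is not fully conjugated — not aromatic (cyclopentane).
1 of the 2 rings is aromatic. Total: 1.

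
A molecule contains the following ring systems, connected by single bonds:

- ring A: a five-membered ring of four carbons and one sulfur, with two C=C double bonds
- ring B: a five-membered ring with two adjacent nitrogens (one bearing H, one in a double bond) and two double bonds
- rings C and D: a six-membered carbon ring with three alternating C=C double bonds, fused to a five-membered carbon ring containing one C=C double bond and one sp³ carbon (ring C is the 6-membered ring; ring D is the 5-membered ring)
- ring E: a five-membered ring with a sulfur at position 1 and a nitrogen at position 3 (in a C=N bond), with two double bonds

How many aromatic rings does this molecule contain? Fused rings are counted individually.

Ring A is fully conjugated (every ring atom contributes a p orbital); 2 ring double bonds (4 π electrons) plus a heteroatom lone pair (2) give 6 π electrons. That satisfies 4n+2 with n=1, so ring A is aromatic (thiophene).
Ring B has a continuous p-orbital overlap around the ring; 2 ring double bonds (4 π electrons) plus a heteroatom lone pair (2) give 6 π electrons. Since 6 = 4n+2 (n=1), ring B is aromatic (pyrazole).
Ring C is fully conjugated (every ring atom contributes a p orbital); 3 ring double bonds give 6 π electrons. 6 = 4(1)+2, so ring C is aromatic (benzene ring).
Ring D has one sp³ carbon, so it is not fully conjugated — not aromatic (cyclopentene ring).
Ring E is fully conjugated (every ring atom contributes a p orbital); 2 ring double bonds (4 π electrons) plus a heteroatom lone pair (2) give 6 π electrons. That satisfies 4n+2 with n=1, so ring E is aromatic (thiazole).
Aromatic: A, B, C, E. Total: 4.

4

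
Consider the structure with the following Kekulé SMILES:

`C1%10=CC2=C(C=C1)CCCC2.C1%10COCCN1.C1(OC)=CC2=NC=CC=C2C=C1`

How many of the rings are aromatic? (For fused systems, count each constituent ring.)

3

The SMILES encodes a six-membered carbon ring with three alternating C=C double bonds, fused to a saturated six-membered carbon ring; a six-membered saturated ring with an oxygen and an N–H nitrogen at positions 1 and 4; two fused six-membered rings, each with three alternating double bonds; one ring is all carbon and the other has one ring nitrogen.
The 6-membered ring is fully conjugated (every ring atom contributes a p orbital); 3 ring double bonds give 6 π electrons. Since 6 = 4n+2 (n=1), it is aromatic (benzene ring).
The second 6-membered ring has four sp³ carbons, so it is not fully conjugated — not aromatic (cyclohexane ring).
The 6-membered ring with one oxygen and one N–H (1,4) has only sp³ atoms, so it is not fully conjugated — not aromatic (morpholine).
The fused 6/6-membered bicyclic (with one nitrogen) is a single π system with 10 sp² atoms and 10 π electrons from ring double bonds. 10 = 4(2)+2, so the system is aromatic and both rings count as aromatic (quinoline).
3 of the 5 rings are aromatic. Total: 3.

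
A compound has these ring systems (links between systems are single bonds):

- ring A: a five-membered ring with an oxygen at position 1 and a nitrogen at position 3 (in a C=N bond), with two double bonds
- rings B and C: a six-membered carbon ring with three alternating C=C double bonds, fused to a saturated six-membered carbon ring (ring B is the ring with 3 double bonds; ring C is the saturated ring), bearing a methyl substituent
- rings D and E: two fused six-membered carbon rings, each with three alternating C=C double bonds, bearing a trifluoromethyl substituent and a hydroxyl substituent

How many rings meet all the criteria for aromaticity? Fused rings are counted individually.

Ring A is fully conjugated (every ring atom contributes a p orbital); 2 ring double bonds (4 π electrons) plus a heteroatom lone pair (2) give 6 π electrons. 6 = 4(1)+2, so ring A is aromatic (oxazole).
Ring B is planar and fully conjugated; 3 ring double bonds give 6 π electrons. Since 6 = 4n+2 (n=1), ring B is aromatic (benzene ring).
Ring C has four sp³ carbons, so it is not fully conjugated — not aromatic (cyclohexane ring).
Rings D and E form a fused bicyclic system with 10 sp² atoms and 10 π electrons from ring double bonds. 10 = 4(2)+2, so the system is aromatic and both rings count as aromatic (naphthalene).
Aromatic: A, B, D, E. Total: 4.

4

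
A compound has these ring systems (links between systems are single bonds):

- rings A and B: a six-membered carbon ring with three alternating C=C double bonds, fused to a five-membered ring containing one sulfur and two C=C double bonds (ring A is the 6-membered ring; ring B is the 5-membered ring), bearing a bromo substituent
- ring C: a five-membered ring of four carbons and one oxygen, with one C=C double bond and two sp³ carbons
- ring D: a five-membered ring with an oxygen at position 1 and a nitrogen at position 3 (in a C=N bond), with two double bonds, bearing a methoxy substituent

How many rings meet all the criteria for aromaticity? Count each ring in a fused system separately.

Rings A and B form a fused bicyclic system (with one sulfur) with 9 sp² atoms and 10 π electrons from ring double bonds plus a heteroatom lone pair. 10 = 4(2)+2, so the system is aromatic and both rings count as aromatic (benzothiophene).
Ring C has two sp³ carbons, so it is not fully conjugated — not aromatic (2,3-dihydrofuran).
Ring D is fully conjugated (every ring atom contributes a p orbital); 2 ring double bonds (4 π electrons) plus a heteroatom lone pair (2) give 6 π electrons. 6 = 4(1)+2, so ring D is aromatic (oxazole).
Aromatic: A, B, D. Total: 3.

3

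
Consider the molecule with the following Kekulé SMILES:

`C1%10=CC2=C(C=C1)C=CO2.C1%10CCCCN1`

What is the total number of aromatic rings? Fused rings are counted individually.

The SMILES encodes a six-membered carbon ring with three alternating C=C double bonds, fused to a five-membered ring containing one oxygen and two C=C double bonds; a six-membered saturated ring of five carbons and one N–H nitrogen.
The fused 6/5-membered bicyclic (with one oxygen) is a single π system with 9 sp² atoms and 10 π electrons from ring double bonds plus a heteroatom lone pair. 10 = 4(2)+2, so the system is aromatic and both rings count as aromatic (benzofuran).
The 6-membered ring with one N–H has only sp³ atoms, so it is not fully conjugated — not aromatic (piperidine).
2 of the 3 rings are aromatic. Total: 2.

2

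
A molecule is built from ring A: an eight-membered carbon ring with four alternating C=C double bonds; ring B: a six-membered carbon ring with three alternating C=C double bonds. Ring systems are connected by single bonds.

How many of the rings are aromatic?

Ring A has only sp² ring atoms; a planar conformation would have a fully conjugated π system of 8 electrons. But 8 = 4(2), which is 4n not 4n+2, so ring A is not aromatic (cyclooctatetraene) — cyclooctatetraene distorts into a non-planar tub to avoid antiaromaticity.
Ring B has a continuous p-orbital overlap around the ring; 3 ring double bonds give 6 π electrons. That satisfies 4n+2 with n=1, so ring B is aromatic (benzene).
Aromatic: B. Total: 1.

1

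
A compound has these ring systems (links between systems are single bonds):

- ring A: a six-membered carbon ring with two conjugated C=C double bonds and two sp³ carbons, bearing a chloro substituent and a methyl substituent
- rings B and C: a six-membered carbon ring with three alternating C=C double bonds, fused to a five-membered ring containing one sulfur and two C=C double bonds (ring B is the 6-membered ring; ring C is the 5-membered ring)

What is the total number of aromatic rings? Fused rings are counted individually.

Ring A has two sp³ carbons, so it is not fully conjugated — not aromatic (1,3-cyclohexadiene).
Rings B and C form a fused bicyclic system (with one sulfur) with 9 sp² atoms and 10 π electrons from ring double bonds plus a heteroatom lone pair. 10 = 4(2)+2, so the system is aromatic and both rings count as aromatic (benzothiophene).
Aromatic: B, C. Total: 2.

2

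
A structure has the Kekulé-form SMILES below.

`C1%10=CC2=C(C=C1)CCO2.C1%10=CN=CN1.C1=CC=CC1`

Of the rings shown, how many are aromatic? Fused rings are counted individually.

The SMILES encodes a six-membered carbon ring with three alternating C=C double bonds, fused to a five-membered ring containing one oxygen and two sp³ carbons; a five-membered ring with nitrogens at positions 1 and 3 (one bearing H, one in a C=N bond) and two double bonds; a five-membered carbon ring with two conjugated C=C double bonds and one sp³ carbon.
The 6-membered ring has a continuous p-orbital overlap around the ring; 3 ring double bonds give 6 π electrons. Since 6 = 4n+2 (n=1), it is aromatic (benzene ring).
The 5-membered ring with one oxygen has two sp³ carbons, so it is not fully conjugated — not aromatic (oxolane ring).
The 5-membered ring with two nitrogens (one N–H, one =N–) is planar and fully conjugated; 2 ring double bonds (4 π electrons) plus a heteroatom lone pair (2) give 6 π electrons. That satisfies 4n+2 with n=1, so it is aromatic (imidazole).
The 5-membered ring has one sp³ carbon, so it is not fully conjugated — not aromatic (cyclopentadiene).
2 of the 4 rings are aromatic. Total: 2.

2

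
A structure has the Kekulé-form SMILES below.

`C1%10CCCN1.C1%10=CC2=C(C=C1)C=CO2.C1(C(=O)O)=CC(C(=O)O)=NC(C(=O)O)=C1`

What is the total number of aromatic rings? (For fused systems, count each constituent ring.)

The SMILES encodes a five-membered saturated ring of four carbons and one N–H nitrogen; a six-membered carbon ring with three alternating C=C double bonds, fused to a five-membered ring containing one oxygen and two C=C double bonds; a six-membered ring of five carbons and one nitrogen with three alternating double bonds.
The 5-membered ring with one N–H has only sp³ atoms, so it is not fully conjugated — not aromatic (pyrrolidine).
The fused 6/5-membered bicyclic (with one oxygen) is a single π system with 9 sp² atoms and 10 π electrons from ring double bonds plus a heteroatom lone pair. 10 = 4(2)+2, so the system is aromatic and both rings count as aromatic (benzofuran).
The 6-membered ring with one nitrogen is planar and fully conjugated; 3 ring double bonds give 6 π electrons. Since 6 = 4n+2 (n=1), it is aromatic (pyridine).
3 of the 4 rings are aromatic. Total: 3.

3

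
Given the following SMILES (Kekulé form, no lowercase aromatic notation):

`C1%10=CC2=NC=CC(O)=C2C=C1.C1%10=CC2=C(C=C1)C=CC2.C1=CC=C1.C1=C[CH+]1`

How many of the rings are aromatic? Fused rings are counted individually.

The SMILES encodes two fused six-membered rings, each with three alternating double bonds; one ring is all carbon and the other has one ring nitrogen; a six-membered carbon ring with three alternating C=C double bonds, fused to a five-membered carbon ring containing one C=C double bond and one sp³ carbon; a four-membered carbon ring with two alternating C=C double bonds; a three-membered all-carbon ring bearing a positive charge on one carbon, with one C=C double bond.
The fused 6/6-membered bicyclic (with one nitrogen) is a single π system with 10 sp² atoms and 10 π electrons from ring double bonds. 10 = 4(2)+2, so the system is aromatic and both rings count as aromatic (quinoline).
The 6-membered ring has a continuous p-orbital overlap around the ring; 3 ring double bonds give 6 π electrons. That satisfies 4n+2 with n=1, so it is aromatic (benzene ring).
The 5-membered ring has one sp³ carbon, so it is not fully conjugated — not aromatic (cyclopentene ring).
The 4-membered ring has only sp² ring atoms; a planar conformation would have a fully conjugated π system of 4 electrons. But 4 = 4(1), which is 4n not 4n+2, so it is not aromatic (cyclobutadiene) — cyclobutadiene is antiaromatic and distorts to a rectangle.
The 3-membered ring is fully conjugated (every ring atom contributes a p orbital); 1 ring double bond (2 π electrons) plus the carbocation's empty p orbital (0, but keeps the ring conjugated) give 2 π electrons. 2 = 4(0)+2, so it is aromatic (cyclopropenyl cation).
4 of the 6 rings are aromatic. Total: 4.

4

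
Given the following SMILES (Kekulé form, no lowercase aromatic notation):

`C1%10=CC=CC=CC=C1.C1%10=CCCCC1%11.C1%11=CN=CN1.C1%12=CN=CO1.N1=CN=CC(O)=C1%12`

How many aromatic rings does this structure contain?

The SMILES encodes an eight-membered carbon ring with four alternating C=C double bonds; a six-membered carbon ring with one C=C double bond; a five-membered ring with nitrogens at positions 1 and 3 (one bearing H, one in a C=N bond) and two double bonds; a five-membered ring with an oxygen at position 1 and a nitrogen at position 3 (in a C=N bond), with two double bonds; a six-membered ring with nitrogens at positions 1 and 3 and three alternating double bonds.
The 8-membered ring has only sp² ring atoms; a planar conformation would have a fully conjugated π system of 8 electrons. But 8 = 4(2), which is 4n not 4n+2, so it is not aromatic (cyclooctatetraene) — cyclooctatetraene distorts into a non-planar tub to avoid antiaromaticity.
The 6-membered ring has four sp³ carbons, so it is not fully conjugated — not aromatic (cyclohexene).
The 5-membered ring with two nitrogens (one N–H, one =N–) is fully conjugated (every ring atom contributes a p orbital); 2 ring double bonds (4 π electrons) plus a heteroatom lone pair (2) give 6 π electrons. That satisfies 4n+2 with n=1, so it is aromatic (imidazole).
The 5-membered ring with one oxygen and one =N– is planar and fully conjugated; 2 ring double bonds (4 π electrons) plus a heteroatom lone pair (2) give 6 π electrons. 6 = 4(1)+2, so it is aromatic (oxazole).
The 6-membered ring with two nitrogens (1,3) is fully conjugated (every ring atom contributes a p orbital); 3 ring double bonds give 6 π electrons. Since 6 = 4n+2 (n=1), it is aromatic (pyrimidine).
3 of the 5 rings are aromatic. Total: 3.

3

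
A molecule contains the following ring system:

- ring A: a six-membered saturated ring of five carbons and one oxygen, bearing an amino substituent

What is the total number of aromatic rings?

Ring A has only sp³ atoms, so it is not fully conjugated — not aromatic (tetrahydropyran).

0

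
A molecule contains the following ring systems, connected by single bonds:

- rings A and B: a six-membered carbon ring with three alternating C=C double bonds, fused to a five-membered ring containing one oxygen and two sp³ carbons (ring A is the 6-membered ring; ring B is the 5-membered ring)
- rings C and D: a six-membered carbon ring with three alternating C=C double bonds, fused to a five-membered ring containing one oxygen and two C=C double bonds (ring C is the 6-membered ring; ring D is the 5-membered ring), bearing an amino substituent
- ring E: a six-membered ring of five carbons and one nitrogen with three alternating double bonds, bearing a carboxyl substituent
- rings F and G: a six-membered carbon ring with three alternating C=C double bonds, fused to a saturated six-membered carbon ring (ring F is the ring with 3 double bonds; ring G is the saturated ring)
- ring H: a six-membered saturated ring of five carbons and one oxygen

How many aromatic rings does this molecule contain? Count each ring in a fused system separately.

Ring A is fully conjugated (every ring atom contributes a p orbital); 3 ring double bonds give 6 π electrons. That satisfies 4n+2 with n=1, so ring A is aromatic (benzene ring).
Ring B has two sp³ carbons, so it is not fully conjugated — not aromatic (oxolane ring).
Rings C and D form a fused bicyclic system (with one oxygen) with 9 sp² atoms and 10 π electrons from ring double bonds plus a heteroatom lone pair. 10 = 4(2)+2, so the system is aromatic and both rings count as aromatic (benzofuran).
Ring E has a continuous p-orbital overlap around the ring; 3 ring double bonds give 6 π electrons. Since 6 = 4n+2 (n=1), ring E is aromatic (pyridine).
Ring F is fully conjugated (every ring atom contributes a p orbital); 3 ring double bonds give 6 π electrons. That satisfies 4n+2 with n=1, so ring F is aromatic (benzene ring).
Ring G has four sp³ carbons, so it is not fully conjugated — not aromatic (cyclohexane ring).
Ring H has only sp³ atoms, so it is not fully conjugated — not aromatic (tetrahydropyran).
Aromatic: A, C, D, E, F. Total: 5.

5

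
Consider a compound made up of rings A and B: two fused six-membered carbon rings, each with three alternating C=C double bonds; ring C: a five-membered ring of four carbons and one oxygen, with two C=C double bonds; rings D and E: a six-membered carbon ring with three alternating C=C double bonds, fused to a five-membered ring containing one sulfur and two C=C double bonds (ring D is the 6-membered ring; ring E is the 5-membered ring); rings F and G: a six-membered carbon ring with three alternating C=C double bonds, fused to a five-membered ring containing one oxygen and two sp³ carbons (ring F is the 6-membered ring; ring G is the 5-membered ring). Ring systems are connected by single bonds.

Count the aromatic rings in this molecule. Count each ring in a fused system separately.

Rings A and B form a fused bicyclic system with 10 sp² atoms and 10 π electrons from ring double bonds. 10 = 4(2)+2, so the system is aromatic and both rings count as aromatic (naphthalene).
Ring C is planar and fully conjugated; 2 ring double bonds (4 π electrons) plus a heteroatom lone pair (2) give 6 π electrons. That satisfies 4n+2 with n=1, so ring C is aromatic (furan).
Rings D and E form a fused bicyclic system (with one sulfur) with 9 sp² atoms and 10 π electrons from ring double bonds plus a heteroatom lone pair. 10 = 4(2)+2, so the system is aromatic and both rings count as aromatic (benzothiophene).
Ring F is fully conjugated (every ring atom contributes a p orbital); 3 ring double bonds give 6 π electrons. 6 = 4(1)+2, so ring F is aromatic (benzene ring).
Ring G has two sp³ carbons, so it is not fully conjugated — not aromatic (oxolane ring).
Aromatic: A, B, C, D, E, F. Total: 6.

6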